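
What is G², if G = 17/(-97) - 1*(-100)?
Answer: 93760489/9409 ≈ 9965.0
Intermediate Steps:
G = 9683/97 (G = 17*(-1/97) + 100 = -17/97 + 100 = 9683/97 ≈ 99.825)
G² = (9683/97)² = 93760489/9409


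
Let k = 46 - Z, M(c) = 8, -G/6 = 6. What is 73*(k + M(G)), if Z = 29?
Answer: 1825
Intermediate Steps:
G = -36 (G = -6*6 = -36)
k = 17 (k = 46 - 1*29 = 46 - 29 = 17)
73*(k + M(G)) = 73*(17 + 8) = 73*25 = 1825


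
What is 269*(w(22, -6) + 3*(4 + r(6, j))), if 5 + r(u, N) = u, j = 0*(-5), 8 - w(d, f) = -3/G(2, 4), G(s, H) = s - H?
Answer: 11567/2 ≈ 5783.5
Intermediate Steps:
w(d, f) = 13/2 (w(d, f) = 8 - (-3)/(2 - 1*4) = 8 - (-3)/(2 - 4) = 8 - (-3)/(-2) = 8 - (-3)*(-1)/2 = 8 - 1*3/2 = 8 - 3/2 = 13/2)
j = 0
r(u, N) = -5 + u
269*(w(22, -6) + 3*(4 + r(6, j))) = 269*(13/2 + 3*(4 + (-5 + 6))) = 269*(13/2 + 3*(4 + 1)) = 269*(13/2 + 3*5) = 269*(13/2 + 15) = 269*(43/2) = 11567/2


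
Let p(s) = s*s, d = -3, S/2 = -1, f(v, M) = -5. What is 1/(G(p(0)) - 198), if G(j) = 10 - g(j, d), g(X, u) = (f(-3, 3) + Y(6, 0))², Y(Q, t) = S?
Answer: -1/237 ≈ -0.0042194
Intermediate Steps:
S = -2 (S = 2*(-1) = -2)
Y(Q, t) = -2
p(s) = s²
g(X, u) = 49 (g(X, u) = (-5 - 2)² = (-7)² = 49)
G(j) = -39 (G(j) = 10 - 1*49 = 10 - 49 = -39)
1/(G(p(0)) - 198) = 1/(-39 - 198) = 1/(-237) = -1/237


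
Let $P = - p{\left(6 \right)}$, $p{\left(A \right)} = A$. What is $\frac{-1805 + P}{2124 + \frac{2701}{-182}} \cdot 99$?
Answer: $- \frac{2966418}{34897} \approx -85.005$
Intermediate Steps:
$P = -6$ ($P = \left(-1\right) 6 = -6$)
$\frac{-1805 + P}{2124 + \frac{2701}{-182}} \cdot 99 = \frac{-1805 - 6}{2124 + \frac{2701}{-182}} \cdot 99 = - \frac{1811}{2124 + 2701 \left(- \frac{1}{182}\right)} 99 = - \frac{1811}{2124 - \frac{2701}{182}} \cdot 99 = - \frac{1811}{\frac{383867}{182}} \cdot 99 = \left(-1811\right) \frac{182}{383867} \cdot 99 = \left(- \frac{329602}{383867}\right) 99 = - \frac{2966418}{34897}$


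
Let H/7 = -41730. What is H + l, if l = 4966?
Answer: -287144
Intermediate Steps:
H = -292110 (H = 7*(-41730) = -292110)
H + l = -292110 + 4966 = -287144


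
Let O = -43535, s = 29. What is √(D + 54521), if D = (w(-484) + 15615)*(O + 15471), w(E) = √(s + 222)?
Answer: √(-438164839 - 28064*√251) ≈ 20943.0*I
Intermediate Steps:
w(E) = √251 (w(E) = √(29 + 222) = √251)
D = -438219360 - 28064*√251 (D = (√251 + 15615)*(-43535 + 15471) = (15615 + √251)*(-28064) = -438219360 - 28064*√251 ≈ -4.3866e+8)
√(D + 54521) = √((-438219360 - 28064*√251) + 54521) = √(-438164839 - 28064*√251)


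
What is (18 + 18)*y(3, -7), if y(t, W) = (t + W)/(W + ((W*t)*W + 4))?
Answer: -1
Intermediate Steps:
y(t, W) = (W + t)/(4 + W + t*W²) (y(t, W) = (W + t)/(W + (t*W² + 4)) = (W + t)/(W + (4 + t*W²)) = (W + t)/(4 + W + t*W²))
(18 + 18)*y(3, -7) = (18 + 18)*((-7 + 3)/(4 - 7 + 3*(-7)²)) = 36*(-4/(4 - 7 + 3*49)) = 36*(-4/(4 - 7 + 147)) = 36*(-4/144) = 36*((1/144)*(-4)) = 36*(-1/36) = -1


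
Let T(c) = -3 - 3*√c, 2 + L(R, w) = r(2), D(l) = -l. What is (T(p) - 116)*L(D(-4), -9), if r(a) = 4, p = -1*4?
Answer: -238 - 12*I ≈ -238.0 - 12.0*I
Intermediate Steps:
p = -4
L(R, w) = 2 (L(R, w) = -2 + 4 = 2)
(T(p) - 116)*L(D(-4), -9) = ((-3 - 6*I) - 116)*2 = (-119 - 6*I)*2 = -238 - 12*I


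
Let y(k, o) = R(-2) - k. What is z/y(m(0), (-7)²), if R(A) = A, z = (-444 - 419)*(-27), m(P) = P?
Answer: -23301/2 ≈ -11651.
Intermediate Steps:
z = 23301 (z = -863*(-27) = 23301)
y(k, o) = -2 - k
z/y(m(0), (-7)²) = 23301/(-2 - 1*0) = 23301/(-2 + 0) = 23301/(-2) = 23301*(-½) = -23301/2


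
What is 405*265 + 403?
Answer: 107728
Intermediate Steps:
405*265 + 403 = 107325 + 403 = 107728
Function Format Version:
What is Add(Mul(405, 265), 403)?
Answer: 107728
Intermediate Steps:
Add(Mul(405, 265), 403) = Add(107325, 403) = 107728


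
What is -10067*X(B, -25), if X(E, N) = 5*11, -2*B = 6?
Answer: -553685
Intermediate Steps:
B = -3 (B = -½*6 = -3)
X(E, N) = 55
-10067*X(B, -25) = -10067*55 = -553685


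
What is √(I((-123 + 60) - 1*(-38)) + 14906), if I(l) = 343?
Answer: √15249 ≈ 123.49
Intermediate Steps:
√(I((-123 + 60) - 1*(-38)) + 14906) = √(343 + 14906) = √15249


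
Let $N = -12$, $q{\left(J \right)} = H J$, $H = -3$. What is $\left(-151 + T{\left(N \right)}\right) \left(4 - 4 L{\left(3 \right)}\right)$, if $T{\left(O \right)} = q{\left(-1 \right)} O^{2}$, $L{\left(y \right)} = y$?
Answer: $-2248$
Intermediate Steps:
$q{\left(J \right)} = - 3 J$
$T{\left(O \right)} = 3 O^{2}$ ($T{\left(O \right)} = \left(-3\right) \left(-1\right) O^{2} = 3 O^{2}$)
$\left(-151 + T{\left(N \right)}\right) \left(4 - 4 L{\left(3 \right)}\right) = \left(-151 + 3 \left(-12\right)^{2}\right) \left(4 - 12\right) = \left(-151 + 3 \cdot 144\right) \left(4 - 12\right) = \left(-151 + 432\right) \left(-8\right) = 281 \left(-8\right) = -2248$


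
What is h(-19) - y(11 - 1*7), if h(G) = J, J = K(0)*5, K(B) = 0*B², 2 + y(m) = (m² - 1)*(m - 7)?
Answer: 47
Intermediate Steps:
y(m) = -2 + (-1 + m²)*(-7 + m) (y(m) = -2 + (m² - 1)*(m - 7) = -2 + (-1 + m²)*(-7 + m))
K(B) = 0
J = 0 (J = 0*5 = 0)
h(G) = 0
h(-19) - y(11 - 1*7) = 0 - (5 + (11 - 1*7)³ - (11 - 1*7) - 7*(11 - 1*7)²) = 0 - (5 + (11 - 7)³ - (11 - 7) - 7*(11 - 7)²) = 0 - (5 + 4³ - 1*4 - 7*4²) = 0 - (5 + 64 - 4 - 7*16) = 0 - (5 + 64 - 4 - 112) = 0 - 1*(-47) = 0 + 47 = 47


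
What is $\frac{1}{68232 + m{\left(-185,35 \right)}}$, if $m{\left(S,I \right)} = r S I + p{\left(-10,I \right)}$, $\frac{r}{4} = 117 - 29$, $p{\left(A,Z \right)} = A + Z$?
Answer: $- \frac{1}{2210943} \approx -4.523 \cdot 10^{-7}$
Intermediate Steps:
$r = 352$ ($r = 4 \left(117 - 29\right) = 4 \cdot 88 = 352$)
$m{\left(S,I \right)} = -10 + I + 352 I S$ ($m{\left(S,I \right)} = 352 S I + \left(-10 + I\right) = 352 I S + \left(-10 + I\right) = -10 + I + 352 I S$)
$\frac{1}{68232 + m{\left(-185,35 \right)}} = \frac{1}{68232 + \left(-10 + 35 + 352 \cdot 35 \left(-185\right)\right)} = \frac{1}{68232 - 2279175} = \frac{1}{-2210943} = - \frac{1}{2210943}$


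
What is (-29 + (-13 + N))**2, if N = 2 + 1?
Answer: 1521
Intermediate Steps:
N = 3
(-29 + (-13 + N))**2 = (-29 + (-13 + 3))**2 = (-29 - 10)**2 = (-39)**2 = 1521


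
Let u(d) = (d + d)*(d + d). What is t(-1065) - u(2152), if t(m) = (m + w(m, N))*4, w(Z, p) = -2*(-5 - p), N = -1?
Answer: -18528644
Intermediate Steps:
w(Z, p) = 10 + 2*p
u(d) = 4*d² (u(d) = (2*d)*(2*d) = 4*d²)
t(m) = 32 + 4*m (t(m) = (m + (10 + 2*(-1)))*4 = (m + (10 - 2))*4 = (m + 8)*4 = (8 + m)*4 = 32 + 4*m)
t(-1065) - u(2152) = (32 + 4*(-1065)) - 4*2152² = (32 - 4260) - 4*4631104 = -4228 - 1*18524416 = -4228 - 18524416 = -18528644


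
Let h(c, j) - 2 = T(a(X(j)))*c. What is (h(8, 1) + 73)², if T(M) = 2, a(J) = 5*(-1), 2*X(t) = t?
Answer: 8281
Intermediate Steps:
X(t) = t/2
a(J) = -5
h(c, j) = 2 + 2*c
(h(8, 1) + 73)² = ((2 + 2*8) + 73)² = ((2 + 16) + 73)² = (18 + 73)² = 91² = 8281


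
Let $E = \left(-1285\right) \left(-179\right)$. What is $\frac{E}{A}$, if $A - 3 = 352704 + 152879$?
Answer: $\frac{230015}{505586} \approx 0.45495$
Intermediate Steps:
$A = 505586$ ($A = 3 + \left(352704 + 152879\right) = 3 + 505583 = 505586$)
$E = 230015$
$\frac{E}{A} = \frac{230015}{505586}$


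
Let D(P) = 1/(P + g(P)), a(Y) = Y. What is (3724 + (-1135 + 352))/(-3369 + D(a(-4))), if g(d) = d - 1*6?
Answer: -41174/47167 ≈ -0.87294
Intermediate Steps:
g(d) = -6 + d (g(d) = d - 6 = -6 + d)
D(P) = 1/(-6 + 2*P) (D(P) = 1/(P + (-6 + P)) = 1/(-6 + 2*P))
(3724 + (-1135 + 352))/(-3369 + D(a(-4))) = (3724 + (-1135 + 352))/(-3369 + 1/(2*(-3 - 4))) = (3724 - 783)/(-3369 + (½)/(-7)) = 2941/(-3369 + (½)*(-⅐)) = 2941/(-3369 - 1/14) = 2941/(-47167/14) = 2941*(-14/47167) = -41174/47167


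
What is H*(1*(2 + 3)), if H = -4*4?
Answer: -80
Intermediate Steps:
H = -16
H*(1*(2 + 3)) = -16*(2 + 3) = -16*5 = -80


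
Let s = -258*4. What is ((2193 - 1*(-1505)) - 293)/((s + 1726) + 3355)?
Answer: 3405/4049 ≈ 0.84095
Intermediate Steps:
s = -1032
((2193 - 1*(-1505)) - 293)/((s + 1726) + 3355) = ((2193 - 1*(-1505)) - 293)/((-1032 + 1726) + 3355) = ((2193 + 1505) - 293)/(694 + 3355) = (3698 - 293)/4049 = 3405*(1/4049) = 3405/4049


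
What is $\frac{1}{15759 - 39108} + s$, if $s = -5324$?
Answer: $- \frac{124310077}{23349} \approx -5324.0$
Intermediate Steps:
$\frac{1}{15759 - 39108} + s = \frac{1}{15759 - 39108} - 5324 = \frac{1}{-23349} - 5324 = - \frac{1}{23349} - 5324 = - \frac{124310077}{23349}$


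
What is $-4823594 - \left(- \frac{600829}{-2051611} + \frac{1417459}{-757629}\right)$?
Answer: $- \frac{7497599070273784478}{1554359990319} \approx -4.8236 \cdot 10^{6}$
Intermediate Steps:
$-4823594 - \left(- \frac{600829}{-2051611} + \frac{1417459}{-757629}\right) = -4823594 - \left(\left(-600829\right) \left(- \frac{1}{2051611}\right) + 1417459 \left(- \frac{1}{757629}\right)\right) = -4823594 - \left(\frac{600829}{2051611} - \frac{1417459}{757629}\right) = -4823594 - - \frac{2452869002008}{1554359990319} = -4823594 + \frac{2452869002008}{1554359990319} = - \frac{7497599070273784478}{1554359990319}$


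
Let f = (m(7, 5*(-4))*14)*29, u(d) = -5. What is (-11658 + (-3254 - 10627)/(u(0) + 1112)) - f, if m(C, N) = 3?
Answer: -4755871/369 ≈ -12889.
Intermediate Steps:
f = 1218 (f = (3*14)*29 = 42*29 = 1218)
(-11658 + (-3254 - 10627)/(u(0) + 1112)) - f = (-11658 + (-3254 - 10627)/(-5 + 1112)) - 1*1218 = (-11658 - 13881/1107) - 1218 = (-11658 - 13881*1/1107) - 1218 = (-11658 - 4627/369) - 1218 = -4306429/369 - 1218 = -4755871/369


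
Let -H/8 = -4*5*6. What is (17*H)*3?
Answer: 48960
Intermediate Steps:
H = 960 (H = -8*(-4*5)*6 = -(-160)*6 = -8*(-120) = 960)
(17*H)*3 = (17*960)*3 = 16320*3 = 48960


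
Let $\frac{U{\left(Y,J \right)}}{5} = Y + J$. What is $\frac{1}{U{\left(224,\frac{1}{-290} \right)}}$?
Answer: $\frac{58}{64959} \approx 0.00089287$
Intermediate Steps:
$U{\left(Y,J \right)} = 5 J + 5 Y$ ($U{\left(Y,J \right)} = 5 \left(Y + J\right) = 5 \left(J + Y\right) = 5 J + 5 Y$)
$\frac{1}{U{\left(224,\frac{1}{-290} \right)}} = \frac{1}{\frac{5}{-290} + 5 \cdot 224} = \frac{1}{5 \left(- \frac{1}{290}\right) + 1120} = \frac{1}{- \frac{1}{58} + 1120} = \frac{1}{\frac{64959}{58}} = \frac{58}{64959}$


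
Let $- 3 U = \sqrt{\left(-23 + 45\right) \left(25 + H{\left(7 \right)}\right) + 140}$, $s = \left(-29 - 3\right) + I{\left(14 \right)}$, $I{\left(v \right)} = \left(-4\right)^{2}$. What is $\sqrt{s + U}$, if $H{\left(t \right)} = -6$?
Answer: $\sqrt{-16 - \sqrt{62}} \approx 4.8861 i$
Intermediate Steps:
$I{\left(v \right)} = 16$
$s = -16$ ($s = \left(-29 - 3\right) + 16 = -32 + 16 = -16$)
$U = - \sqrt{62}$ ($U = - \frac{\sqrt{\left(-23 + 45\right) \left(25 - 6\right) + 140}}{3} = - \frac{\sqrt{22 \cdot 19 + 140}}{3} = - \frac{\sqrt{418 + 140}}{3} = - \frac{\sqrt{558}}{3} = - \frac{3 \sqrt{62}}{3} = - \sqrt{62} \approx -7.874$)
$\sqrt{s + U} = \sqrt{-16 - \sqrt{62}}$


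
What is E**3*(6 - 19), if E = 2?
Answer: -104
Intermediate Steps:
E**3*(6 - 19) = 2**3*(6 - 19) = 8*(-13) = -104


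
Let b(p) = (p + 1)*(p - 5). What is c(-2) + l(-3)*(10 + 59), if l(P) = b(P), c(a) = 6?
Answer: 1110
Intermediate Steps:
b(p) = (1 + p)*(-5 + p)
l(P) = -5 + P**2 - 4*P
c(-2) + l(-3)*(10 + 59) = 6 + (-5 + (-3)**2 - 4*(-3))*(10 + 59) = 6 + (-5 + 9 + 12)*69 = 6 + 16*69 = 6 + 1104 = 1110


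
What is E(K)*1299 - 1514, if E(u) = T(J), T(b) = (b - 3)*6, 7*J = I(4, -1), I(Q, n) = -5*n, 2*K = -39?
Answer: -135302/7 ≈ -19329.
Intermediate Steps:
K = -39/2 (K = (½)*(-39) = -39/2 ≈ -19.500)
J = 5/7 (J = (-5*(-1))/7 = (⅐)*5 = 5/7 ≈ 0.71429)
T(b) = -18 + 6*b (T(b) = (-3 + b)*6 = -18 + 6*b)
E(u) = -96/7 (E(u) = -18 + 6*(5/7) = -18 + 30/7 = -96/7)
E(K)*1299 - 1514 = -96/7*1299 - 1514 = -124704/7 - 1514 = -135302/7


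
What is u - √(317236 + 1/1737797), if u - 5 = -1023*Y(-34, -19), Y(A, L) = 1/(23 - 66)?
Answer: 1238/43 - √958033182454508121/1737797 ≈ -534.45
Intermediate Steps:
Y(A, L) = -1/43 (Y(A, L) = 1/(-43) = -1/43)
u = 1238/43 (u = 5 - 1023*(-1/43) = 5 + 1023/43 = 1238/43 ≈ 28.791)
u - √(317236 + 1/1737797) = 1238/43 - √(317236 + 1/1737797) = 1238/43 - √(551291769093/1737797) = 1238/43 - √958033182454508121/1737797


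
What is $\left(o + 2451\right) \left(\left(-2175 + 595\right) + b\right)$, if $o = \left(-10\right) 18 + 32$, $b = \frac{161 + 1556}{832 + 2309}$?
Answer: $- \frac{11425328089}{3141} \approx -3.6375 \cdot 10^{6}$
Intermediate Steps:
$b = \frac{1717}{3141} \approx 0.54664$
$o = -148$ ($o = -180 + 32 = -148$)
$\left(o + 2451\right) \left(\left(-2175 + 595\right) + b\right) = \left(-148 + 2451\right) \left(\left(-2175 + 595\right) + \frac{1717}{3141}\right) = 2303 \left(-1580 + \frac{1717}{3141}\right) = 2303 \left(- \frac{4961063}{3141}\right) = - \frac{11425328089}{3141}$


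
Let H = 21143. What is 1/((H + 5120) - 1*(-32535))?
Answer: 1/58798 ≈ 1.7007e-5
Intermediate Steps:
1/((H + 5120) - 1*(-32535)) = 1/((21143 + 5120) - 1*(-32535)) = 1/(26263 + 32535) = 1/58798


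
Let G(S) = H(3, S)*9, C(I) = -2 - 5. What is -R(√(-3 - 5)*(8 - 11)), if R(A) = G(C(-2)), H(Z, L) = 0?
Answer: 0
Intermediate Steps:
C(I) = -7
G(S) = 0 (G(S) = 0*9 = 0)
R(A) = 0
-R(√(-3 - 5)*(8 - 11)) = -1*0 = 0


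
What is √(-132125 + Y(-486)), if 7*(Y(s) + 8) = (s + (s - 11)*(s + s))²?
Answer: √1630299332711/7 ≈ 1.8240e+5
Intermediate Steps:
Y(s) = -8 + (s + 2*s*(-11 + s))²/7 (Y(s) = -8 + (s + (s - 11)*(s + s))²/7 = -8 + (s + (-11 + s)*(2*s))²/7 = -8 + (s + 2*s*(-11 + s))²/7)
√(-132125 + Y(-486)) = √(-132125 + (-8 + (⅐)*(-486)²*(-21 + 2*(-486))²)) = √(-132125 + (-8 + (⅐)*236196*(-21 - 972)²)) = √(-132125 + (-8 + (⅐)*236196*(-993)²)) = √(-132125 + (-8 + (⅐)*236196*986049)) = √(-132125 + (-8 + 232900829604/7)) = √(-132125 + 232900829548/7) = √(232899904673/7) = √1630299332711/7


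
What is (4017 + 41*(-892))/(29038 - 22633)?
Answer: -6511/1281 ≈ -5.0827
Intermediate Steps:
(4017 + 41*(-892))/(29038 - 22633) = (4017 - 36572)/6405 = -32555*1/6405 = -6511/1281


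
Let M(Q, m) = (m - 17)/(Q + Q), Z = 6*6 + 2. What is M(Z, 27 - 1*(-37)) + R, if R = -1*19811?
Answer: -1505589/76 ≈ -19810.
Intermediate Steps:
R = -19811
Z = 38 (Z = 36 + 2 = 38)
M(Q, m) = (-17 + m)/(2*Q) (M(Q, m) = (-17 + m)/((2*Q)) = (-17 + m)*(1/(2*Q)) = (-17 + m)/(2*Q))
M(Z, 27 - 1*(-37)) + R = (½)*(-17 + (27 - 1*(-37)))/38 - 19811 = (½)*(1/38)*(-17 + (27 + 37)) - 19811 = (½)*(1/38)*(-17 + 64) - 19811 = (½)*(1/38)*47 - 19811 = 47/76 - 19811 = -1505589/76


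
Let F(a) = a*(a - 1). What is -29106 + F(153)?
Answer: -5850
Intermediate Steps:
F(a) = a*(-1 + a)
-29106 + F(153) = -29106 + 153*(-1 + 153) = -29106 + 153*152 = -29106 + 23256 = -5850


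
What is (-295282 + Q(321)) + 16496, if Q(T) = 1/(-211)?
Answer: -58823847/211 ≈ -2.7879e+5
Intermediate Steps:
Q(T) = -1/211
(-295282 + Q(321)) + 16496 = (-295282 - 1/211) + 16496 = -62304503/211 + 16496 = -58823847/211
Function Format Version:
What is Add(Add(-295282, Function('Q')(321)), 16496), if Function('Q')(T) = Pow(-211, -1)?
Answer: Rational(-58823847, 211) ≈ -2.7879e+5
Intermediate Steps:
Function('Q')(T) = Rational(-1, 211)
Add(Add(-295282, Function('Q')(321)), 16496) = Add(Add(-295282, Rational(-1, 211)), 16496) = Add(Rational(-62304503, 211), 16496) = Rational(-58823847, 211)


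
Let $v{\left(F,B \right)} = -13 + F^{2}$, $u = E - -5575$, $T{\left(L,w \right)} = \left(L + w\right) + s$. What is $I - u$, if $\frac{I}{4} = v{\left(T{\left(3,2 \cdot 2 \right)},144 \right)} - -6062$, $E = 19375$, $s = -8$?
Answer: $-750$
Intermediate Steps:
$T{\left(L,w \right)} = -8 + L + w$ ($T{\left(L,w \right)} = \left(L + w\right) - 8 = -8 + L + w$)
$u = 24950$ ($u = 19375 - -5575 = 19375 + 5575 = 24950$)
$I = 24200$ ($I = 4 \left(\left(-13 + \left(-8 + 3 + 2 \cdot 2\right)^{2}\right) - -6062\right) = 4 \left(\left(-13 + \left(-8 + 3 + 4\right)^{2}\right) + 6062\right) = 4 \left(\left(-13 + \left(-1\right)^{2}\right) + 6062\right) = 4 \left(\left(-13 + 1\right) + 6062\right) = 4 \left(-12 + 6062\right) = 4 \cdot 6050 = 24200$)
$I - u = 24200 - 24950 = -750$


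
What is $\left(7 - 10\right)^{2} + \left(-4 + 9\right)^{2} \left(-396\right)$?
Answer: $-9891$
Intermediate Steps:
$\left(7 - 10\right)^{2} + \left(-4 + 9\right)^{2} \left(-396\right) = \left(-3\right)^{2} + 5^{2} \left(-396\right) = 9 + 25 \left(-396\right) = 9 - 9900 = -9891$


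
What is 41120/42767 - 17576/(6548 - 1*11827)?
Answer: 968745272/225766993 ≈ 4.2909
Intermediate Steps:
41120/42767 - 17576/(6548 - 1*11827) = 41120*(1/42767) - 17576/(6548 - 11827) = 41120/42767 - 17576/(-5279) = 41120/42767 - 17576*(-1/5279) = 41120/42767 + 17576/5279 = 968745272/225766993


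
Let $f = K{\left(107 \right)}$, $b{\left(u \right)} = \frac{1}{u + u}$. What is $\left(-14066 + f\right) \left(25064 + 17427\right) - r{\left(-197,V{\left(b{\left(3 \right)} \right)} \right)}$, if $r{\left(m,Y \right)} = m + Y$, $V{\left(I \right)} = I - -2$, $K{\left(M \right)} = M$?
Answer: $- \frac{3558790045}{6} \approx -5.9313 \cdot 10^{8}$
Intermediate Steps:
$b{\left(u \right)} = \frac{1}{2 u}$
$f = 107$
$V{\left(I \right)} = 2 + I$ ($V{\left(I \right)} = I + 2 = 2 + I$)
$r{\left(m,Y \right)} = Y + m$
$\left(-14066 + f\right) \left(25064 + 17427\right) - r{\left(-197,V{\left(b{\left(3 \right)} \right)} \right)} = \left(-14066 + 107\right) \left(25064 + 17427\right) - \left(\left(2 + \frac{1}{2 \cdot 3}\right) - 197\right) = \left(-13959\right) 42491 - \left(\left(2 + \frac{1}{2} \cdot \frac{1}{3}\right) - 197\right) = -593131869 - \left(\left(2 + \frac{1}{6}\right) - 197\right) = -593131869 - \left(\frac{13}{6} - 197\right) = -593131869 - - \frac{1169}{6} = -593131869 + \frac{1169}{6} = - \frac{3558790045}{6}$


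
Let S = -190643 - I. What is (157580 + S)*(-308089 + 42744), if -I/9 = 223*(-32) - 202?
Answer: 26297016225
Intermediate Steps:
I = 66042 (I = -9*(223*(-32) - 202) = -9*(-7136 - 202) = -9*(-7338) = 66042)
S = -256685 (S = -190643 - 1*66042 = -190643 - 66042 = -256685)
(157580 + S)*(-308089 + 42744) = (157580 - 256685)*(-308089 + 42744) = -99105*(-265345) = 26297016225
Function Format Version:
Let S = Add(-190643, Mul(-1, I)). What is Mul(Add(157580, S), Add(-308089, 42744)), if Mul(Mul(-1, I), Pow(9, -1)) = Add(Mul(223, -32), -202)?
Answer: 26297016225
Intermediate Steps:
I = 66042 (I = Mul(-9, Add(Mul(223, -32), -202)) = Mul(-9, Add(-7136, -202)) = Mul(-9, -7338) = 66042)
S = -256685 (S = Add(-190643, Mul(-1, 66042)) = Add(-190643, -66042) = -256685)
Mul(Add(157580, S), Add(-308089, 42744)) = Mul(Add(157580, -256685), Add(-308089, 42744)) = Mul(-99105, -265345) = 26297016225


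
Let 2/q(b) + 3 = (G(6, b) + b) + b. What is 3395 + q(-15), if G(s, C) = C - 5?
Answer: 179933/53 ≈ 3395.0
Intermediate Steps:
G(s, C) = -5 + C
q(b) = 2/(-8 + 3*b) (q(b) = 2/(-3 + (((-5 + b) + b) + b)) = 2/(-3 + ((-5 + 2*b) + b)) = 2/(-3 + (-5 + 3*b)) = 2/(-8 + 3*b))
3395 + q(-15) = 3395 + 2/(-8 + 3*(-15)) = 3395 + 2/(-8 - 45) = 3395 + 2/(-53) = 3395 + 2*(-1/53) = 3395 - 2/53 = 179933/53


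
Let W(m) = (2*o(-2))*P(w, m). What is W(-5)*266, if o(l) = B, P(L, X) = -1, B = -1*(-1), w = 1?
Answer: -532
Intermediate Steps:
B = 1
o(l) = 1
W(m) = -2 (W(m) = (2*1)*(-1) = 2*(-1) = -2)
W(-5)*266 = -2*266 = -532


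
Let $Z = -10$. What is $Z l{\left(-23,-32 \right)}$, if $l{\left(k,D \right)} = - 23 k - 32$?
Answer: $-4970$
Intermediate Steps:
$l{\left(k,D \right)} = -32 - 23 k$
$Z l{\left(-23,-32 \right)} = - 10 \left(-32 - -529\right) = - 10 \left(-32 + 529\right) = \left(-10\right) 497 = -4970$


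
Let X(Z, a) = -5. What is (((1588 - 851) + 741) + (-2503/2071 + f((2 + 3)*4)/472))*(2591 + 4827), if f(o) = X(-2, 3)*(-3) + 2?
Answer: 5354373698643/488756 ≈ 1.0955e+7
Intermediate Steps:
f(o) = 17 (f(o) = -5*(-3) + 2 = 15 + 2 = 17)
(((1588 - 851) + 741) + (-2503/2071 + f((2 + 3)*4)/472))*(2591 + 4827) = (((1588 - 851) + 741) + (-2503/2071 + 17/472))*(2591 + 4827) = ((737 + 741) + (-2503*1/2071 + 17*(1/472)))*7418 = (1478 + (-2503/2071 + 17/472))*7418 = (1478 - 1146209/977512)*7418 = (1443616527/977512)*7418 = 5354373698643/488756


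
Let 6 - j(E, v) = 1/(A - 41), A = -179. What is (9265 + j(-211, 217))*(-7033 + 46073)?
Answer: 3981340192/11 ≈ 3.6194e+8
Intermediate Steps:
j(E, v) = 1321/220 (j(E, v) = 6 - 1/(-179 - 41) = 6 - 1/(-220) = 6 - 1*(-1/220) = 6 + 1/220 = 1321/220)
(9265 + j(-211, 217))*(-7033 + 46073) = (9265 + 1321/220)*(-7033 + 46073) = (2039621/220)*39040 = 3981340192/11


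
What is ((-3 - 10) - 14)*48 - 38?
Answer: -1334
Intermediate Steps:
((-3 - 10) - 14)*48 - 38 = (-13 - 14)*48 - 38 = -27*48 - 38 = -1296 - 38 = -1334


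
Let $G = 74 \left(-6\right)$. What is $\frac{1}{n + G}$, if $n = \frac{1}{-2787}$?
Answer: $- \frac{2787}{1237429} \approx -0.0022523$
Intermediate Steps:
$n = - \frac{1}{2787} \approx -0.00035881$
$G = -444$
$\frac{1}{n + G} = \frac{1}{- \frac{1}{2787} - 444} = \frac{1}{- \frac{1237429}{2787}} = - \frac{2787}{1237429}$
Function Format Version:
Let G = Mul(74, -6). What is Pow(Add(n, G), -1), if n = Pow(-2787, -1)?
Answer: Rational(-2787, 1237429) ≈ -0.0022523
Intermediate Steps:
n = Rational(-1, 2787) ≈ -0.00035881
G = -444
Pow(Add(n, G), -1) = Pow(Add(Rational(-1, 2787), -444), -1) = Pow(Rational(-1237429, 2787), -1) = Rational(-2787, 1237429)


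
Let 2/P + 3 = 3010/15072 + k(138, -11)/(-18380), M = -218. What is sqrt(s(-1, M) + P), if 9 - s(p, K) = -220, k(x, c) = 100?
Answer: sqrt(86195953678881685)/19431337 ≈ 15.109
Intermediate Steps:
P = -13851168/19431337 (P = 2/(-3 + (3010/15072 + 100/(-18380))) = 2/(-3 + (3010*(1/15072) + 100*(-1/18380))) = 2/(-3 + (1505/7536 - 5/919)) = 2/(-3 + 1345415/6925584) = 2/(-19431337/6925584) = 2*(-6925584/19431337) = -13851168/19431337 ≈ -0.71283)
s(p, K) = 229 (s(p, K) = 9 - 1*(-220) = 9 + 220 = 229)
sqrt(s(-1, M) + P) = sqrt(229 - 13851168/19431337) = sqrt(4435925005/19431337) = sqrt(86195953678881685)/19431337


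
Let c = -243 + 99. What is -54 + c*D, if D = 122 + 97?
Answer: -31590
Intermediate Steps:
D = 219
c = -144
-54 + c*D = -54 - 144*219 = -54 - 31536 = -31590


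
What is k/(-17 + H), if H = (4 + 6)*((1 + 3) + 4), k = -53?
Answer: -53/63 ≈ -0.84127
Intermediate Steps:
H = 80 (H = 10*(4 + 4) = 10*8 = 80)
k/(-17 + H) = -53/(-17 + 80) = -53/63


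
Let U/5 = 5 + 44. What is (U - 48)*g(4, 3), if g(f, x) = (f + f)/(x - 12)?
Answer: -1576/9 ≈ -175.11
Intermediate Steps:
U = 245 (U = 5*(5 + 44) = 5*49 = 245)
g(f, x) = 2*f/(-12 + x) (g(f, x) = (2*f)/(-12 + x) = 2*f/(-12 + x))
(U - 48)*g(4, 3) = (245 - 48)*(2*4/(-12 + 3)) = 197*(2*4/(-9)) = 197*(2*4*(-⅑)) = 197*(-8/9) = -1576/9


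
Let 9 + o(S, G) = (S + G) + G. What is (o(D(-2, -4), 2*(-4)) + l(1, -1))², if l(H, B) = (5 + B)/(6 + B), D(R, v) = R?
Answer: 17161/25 ≈ 686.44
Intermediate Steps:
o(S, G) = -9 + S + 2*G (o(S, G) = -9 + ((S + G) + G) = -9 + ((G + S) + G) = -9 + (S + 2*G) = -9 + S + 2*G)
l(H, B) = (5 + B)/(6 + B)
(o(D(-2, -4), 2*(-4)) + l(1, -1))² = ((-9 - 2 + 2*(2*(-4))) + (5 - 1)/(6 - 1))² = ((-9 - 2 + 2*(-8)) + 4/5)² = ((-9 - 2 - 16) + (⅕)*4)² = (-27 + ⅘)² = (-131/5)² = 17161/25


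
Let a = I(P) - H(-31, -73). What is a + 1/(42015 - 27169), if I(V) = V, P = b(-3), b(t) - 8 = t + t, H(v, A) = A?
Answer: 1113451/14846 ≈ 75.000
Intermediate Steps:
b(t) = 8 + 2*t (b(t) = 8 + (t + t) = 8 + 2*t)
P = 2 (P = 8 + 2*(-3) = 8 - 6 = 2)
a = 75 (a = 2 - 1*(-73) = 2 + 73 = 75)
a + 1/(42015 - 27169) = 75 + 1/(42015 - 27169) = 75 + 1/14846 = 1113451/14846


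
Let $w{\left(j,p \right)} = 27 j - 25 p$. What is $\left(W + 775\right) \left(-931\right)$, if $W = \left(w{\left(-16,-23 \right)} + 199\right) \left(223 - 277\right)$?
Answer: $16472183$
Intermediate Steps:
$w{\left(j,p \right)} = - 25 p + 27 j$
$W = -18468$ ($W = \left(\left(\left(-25\right) \left(-23\right) + 27 \left(-16\right)\right) + 199\right) \left(223 - 277\right) = \left(\left(575 - 432\right) + 199\right) \left(-54\right) = \left(143 + 199\right) \left(-54\right) = 342 \left(-54\right) = -18468$)
$\left(W + 775\right) \left(-931\right) = \left(-18468 + 775\right) \left(-931\right) = \left(-17693\right) \left(-931\right) = 16472183$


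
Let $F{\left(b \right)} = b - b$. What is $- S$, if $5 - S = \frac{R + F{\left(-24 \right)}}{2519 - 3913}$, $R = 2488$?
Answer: $- \frac{4729}{697} \approx -6.7848$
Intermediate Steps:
$F{\left(b \right)} = 0$
$S = \frac{4729}{697}$ ($S = 5 - \frac{2488 + 0}{2519 - 3913} = 5 - \frac{2488}{-1394} = 5 - 2488 \left(- \frac{1}{1394}\right) = 5 - - \frac{1244}{697} = 5 + \frac{1244}{697} = \frac{4729}{697} \approx 6.7848$)
$- S = \left(-1\right) \frac{4729}{697} = - \frac{4729}{697}$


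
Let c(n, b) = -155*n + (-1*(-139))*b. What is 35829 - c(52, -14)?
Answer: 45835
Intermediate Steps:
c(n, b) = -155*n + 139*b
35829 - c(52, -14) = 35829 - (-155*52 + 139*(-14)) = 35829 - (-8060 - 1946) = 35829 - 1*(-10006) = 35829 + 10006 = 45835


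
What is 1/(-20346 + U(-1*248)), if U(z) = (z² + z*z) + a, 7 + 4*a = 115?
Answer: 1/102689 ≈ 9.7381e-6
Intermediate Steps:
a = 27 (a = -7/4 + (¼)*115 = -7/4 + 115/4 = 27)
U(z) = 27 + 2*z² (U(z) = (z² + z*z) + 27 = (z² + z²) + 27 = 2*z² + 27 = 27 + 2*z²)
1/(-20346 + U(-1*248)) = 1/(-20346 + (27 + 2*(-1*248)²)) = 1/(-20346 + (27 + 2*(-248)²)) = 1/(-20346 + (27 + 2*61504)) = 1/(-20346 + (27 + 123008)) = 1/(-20346 + 123035) = 1/102689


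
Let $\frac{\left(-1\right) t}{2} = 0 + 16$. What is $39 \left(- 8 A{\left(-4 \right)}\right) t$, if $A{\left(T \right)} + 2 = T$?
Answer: $-59904$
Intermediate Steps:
$A{\left(T \right)} = -2 + T$
$t = -32$ ($t = - 2 \left(0 + 16\right) = \left(-2\right) 16 = -32$)
$39 \left(- 8 A{\left(-4 \right)}\right) t = 39 \left(- 8 \left(-2 - 4\right)\right) \left(-32\right) = 39 \left(\left(-8\right) \left(-6\right)\right) \left(-32\right) = 39 \cdot 48 \left(-32\right) = 1872 \left(-32\right) = -59904$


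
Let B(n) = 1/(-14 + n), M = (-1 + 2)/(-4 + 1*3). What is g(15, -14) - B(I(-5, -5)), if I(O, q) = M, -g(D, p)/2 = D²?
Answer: -6749/15 ≈ -449.93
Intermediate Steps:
g(D, p) = -2*D²
M = -1 (M = 1/(-4 + 3) = 1/(-1) = 1*(-1) = -1)
I(O, q) = -1
g(15, -14) - B(I(-5, -5)) = -2*15² - 1/(-14 - 1) = -2*225 - 1/(-15) = -450 - 1*(-1/15) = -450 + 1/15 = -6749/15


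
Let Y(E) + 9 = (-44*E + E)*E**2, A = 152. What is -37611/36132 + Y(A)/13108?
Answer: -113681357008/9867047 ≈ -11521.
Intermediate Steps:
Y(E) = -9 - 43*E**3 (Y(E) = -9 + (-44*E + E)*E**2 = -9 + (-43*E)*E**2 = -9 - 43*E**3)
-37611/36132 + Y(A)/13108 = -37611/36132 + (-9 - 43*152**3)/13108 = -37611*1/36132 + (-9 - 43*3511808)*(1/13108) = -12537/12044 + (-9 - 151007744)*(1/13108) = -12537/12044 - 151007753*1/13108 = -12537/12044 - 151007753/13108 = -113681357008/9867047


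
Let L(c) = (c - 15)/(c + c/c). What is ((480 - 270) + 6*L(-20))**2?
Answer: 17640000/361 ≈ 48864.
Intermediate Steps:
L(c) = (-15 + c)/(1 + c) (L(c) = (-15 + c)/(c + 1) = (-15 + c)/(1 + c))
((480 - 270) + 6*L(-20))**2 = ((480 - 270) + 6*((-15 - 20)/(1 - 20)))**2 = (210 + 6*(-35/(-19)))**2 = (210 + 6*(-1/19*(-35)))**2 = (210 + 6*(35/19))**2 = (210 + 210/19)**2 = (4200/19)**2 = 17640000/361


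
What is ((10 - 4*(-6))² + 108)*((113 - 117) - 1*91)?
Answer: -120080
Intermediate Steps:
((10 - 4*(-6))² + 108)*((113 - 117) - 1*91) = ((10 + 24)² + 108)*(-4 - 91) = (34² + 108)*(-95) = (1156 + 108)*(-95) = 1264*(-95) = -120080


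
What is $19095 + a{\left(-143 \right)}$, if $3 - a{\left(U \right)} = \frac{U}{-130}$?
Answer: $\frac{190969}{10} \approx 19097.0$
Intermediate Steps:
$a{\left(U \right)} = 3 + \frac{U}{130}$ ($a{\left(U \right)} = 3 - \frac{U}{-130} = 3 - U \left(- \frac{1}{130}\right) = 3 - - \frac{U}{130} = 3 + \frac{U}{130}$)
$19095 + a{\left(-143 \right)} = 19095 + \left(3 + \frac{1}{130} \left(-143\right)\right) = 19095 + \left(3 - \frac{11}{10}\right) = 19095 + \frac{19}{10} = \frac{190969}{10}$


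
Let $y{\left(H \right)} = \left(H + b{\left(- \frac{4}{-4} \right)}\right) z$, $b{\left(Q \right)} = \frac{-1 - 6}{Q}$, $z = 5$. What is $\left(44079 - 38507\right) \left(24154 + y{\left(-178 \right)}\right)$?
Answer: $129431988$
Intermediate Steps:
$b{\left(Q \right)} = - \frac{7}{Q}$ ($b{\left(Q \right)} = \frac{-1 - 6}{Q} = - \frac{7}{Q}$)
$y{\left(H \right)} = -35 + 5 H$ ($y{\left(H \right)} = \left(H - \frac{7}{\left(-4\right) \frac{1}{-4}}\right) 5 = \left(H - \frac{7}{\left(-4\right) \left(- \frac{1}{4}\right)}\right) 5 = \left(H - \frac{7}{1}\right) 5 = \left(H - 7\right) 5 = \left(-7 + H\right) 5 = -35 + 5 H$)
$\left(44079 - 38507\right) \left(24154 + y{\left(-178 \right)}\right) = \left(44079 - 38507\right) \left(24154 + \left(-35 + 5 \left(-178\right)\right)\right) = 5572 \left(24154 - 925\right) = 5572 \cdot 23229 = 129431988$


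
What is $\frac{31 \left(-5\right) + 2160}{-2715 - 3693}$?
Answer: $- \frac{2005}{6408} \approx -0.31289$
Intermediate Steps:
$\frac{31 \left(-5\right) + 2160}{-2715 - 3693} = \frac{-155 + 2160}{-6408} = 2005 \left(- \frac{1}{6408}\right) = - \frac{2005}{6408}$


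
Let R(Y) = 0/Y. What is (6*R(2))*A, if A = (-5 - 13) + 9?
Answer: 0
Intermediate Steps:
A = -9 (A = -18 + 9 = -9)
R(Y) = 0
(6*R(2))*A = (6*0)*(-9) = 0*(-9) = 0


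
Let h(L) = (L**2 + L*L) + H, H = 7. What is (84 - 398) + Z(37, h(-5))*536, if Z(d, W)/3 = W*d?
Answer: 3390958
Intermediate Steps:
h(L) = 7 + 2*L**2 (h(L) = (L**2 + L*L) + 7 = (L**2 + L**2) + 7 = 2*L**2 + 7 = 7 + 2*L**2)
Z(d, W) = 3*W*d (Z(d, W) = 3*(W*d) = 3*W*d)
(84 - 398) + Z(37, h(-5))*536 = (84 - 398) + (3*(7 + 2*(-5)**2)*37)*536 = -314 + (3*(7 + 2*25)*37)*536 = -314 + (3*(7 + 50)*37)*536 = -314 + (3*57*37)*536 = -314 + 6327*536 = -314 + 3391272 = 3390958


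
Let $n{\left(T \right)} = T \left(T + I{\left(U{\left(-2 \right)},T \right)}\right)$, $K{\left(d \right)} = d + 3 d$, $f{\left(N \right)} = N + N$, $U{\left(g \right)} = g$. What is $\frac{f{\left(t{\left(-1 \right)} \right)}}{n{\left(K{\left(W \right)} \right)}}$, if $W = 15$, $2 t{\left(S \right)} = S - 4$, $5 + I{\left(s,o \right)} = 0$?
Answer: $- \frac{1}{660} \approx -0.0015152$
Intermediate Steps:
$I{\left(s,o \right)} = -5$ ($I{\left(s,o \right)} = -5 + 0 = -5$)
$t{\left(S \right)} = -2 + \frac{S}{2}$ ($t{\left(S \right)} = \frac{S - 4}{2} = \frac{-4 + S}{2} = -2 + \frac{S}{2}$)
$f{\left(N \right)} = 2 N$
$K{\left(d \right)} = 4 d$
$n{\left(T \right)} = T \left(-5 + T\right)$ ($n{\left(T \right)} = T \left(T - 5\right) = T \left(-5 + T\right)$)
$\frac{f{\left(t{\left(-1 \right)} \right)}}{n{\left(K{\left(W \right)} \right)}} = \frac{2 \left(-2 + \frac{1}{2} \left(-1\right)\right)}{4 \cdot 15 \left(-5 + 4 \cdot 15\right)} = \frac{2 \left(-2 - \frac{1}{2}\right)}{60 \left(-5 + 60\right)} = \frac{2 \left(- \frac{5}{2}\right)}{60 \cdot 55} = - \frac{5}{3300} = \left(-5\right) \frac{1}{3300} = - \frac{1}{660}$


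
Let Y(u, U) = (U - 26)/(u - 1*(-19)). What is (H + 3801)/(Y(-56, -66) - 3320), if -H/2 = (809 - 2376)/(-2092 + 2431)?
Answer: -47791901/41611572 ≈ -1.1485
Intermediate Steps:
H = 3134/339 (H = -2*(809 - 2376)/(-2092 + 2431) = -(-3134)/339 = -2*(-1567/339) = 3134/339 ≈ 9.2448)
Y(u, U) = (-26 + U)/(19 + u) (Y(u, U) = (-26 + U)/(u + 19) = (-26 + U)/(19 + u))
(H + 3801)/(Y(-56, -66) - 3320) = (3134/339 + 3801)/((-26 - 66)/(19 - 56) - 3320) = 1291673/(339*(-92/(-37) - 3320)) = 1291673/(339*(-1/37*(-92) - 3320)) = 1291673/(339*(92/37 - 3320)) = 1291673/(339*(-122748/37)) = (1291673/339)*(-37/122748) = -47791901/41611572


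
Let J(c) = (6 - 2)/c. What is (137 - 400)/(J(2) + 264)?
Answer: -263/266 ≈ -0.98872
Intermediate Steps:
J(c) = 4/c
(137 - 400)/(J(2) + 264) = (137 - 400)/(4/2 + 264) = -263/(4*(½) + 264) = -263/(2 + 264) = -263/266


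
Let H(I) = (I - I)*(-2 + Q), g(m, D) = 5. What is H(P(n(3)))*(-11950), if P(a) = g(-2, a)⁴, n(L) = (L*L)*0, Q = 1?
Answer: 0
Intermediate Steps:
n(L) = 0 (n(L) = L²*0 = 0)
P(a) = 625 (P(a) = 5⁴ = 625)
H(I) = 0 (H(I) = (I - I)*(-2 + 1) = 0*(-1) = 0)
H(P(n(3)))*(-11950) = 0*(-11950) = 0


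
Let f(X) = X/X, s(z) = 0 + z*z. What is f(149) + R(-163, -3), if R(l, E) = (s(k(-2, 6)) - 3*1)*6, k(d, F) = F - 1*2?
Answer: 79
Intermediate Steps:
k(d, F) = -2 + F (k(d, F) = F - 2 = -2 + F)
s(z) = z**2 (s(z) = 0 + z**2 = z**2)
f(X) = 1
R(l, E) = 78 (R(l, E) = ((-2 + 6)**2 - 3*1)*6 = (4**2 - 3)*6 = (16 - 3)*6 = 13*6 = 78)
f(149) + R(-163, -3) = 1 + 78 = 79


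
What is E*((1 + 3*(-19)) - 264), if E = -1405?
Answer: 449600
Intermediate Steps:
E*((1 + 3*(-19)) - 264) = -1405*((1 + 3*(-19)) - 264) = -1405*((1 - 57) - 264) = -1405*(-56 - 264) = -1405*(-320) = 449600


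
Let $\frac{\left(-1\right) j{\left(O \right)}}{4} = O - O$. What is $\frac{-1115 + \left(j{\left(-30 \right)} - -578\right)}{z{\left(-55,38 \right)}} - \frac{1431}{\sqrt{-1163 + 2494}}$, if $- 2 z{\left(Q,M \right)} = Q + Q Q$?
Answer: $\frac{179}{495} - \frac{1431 \sqrt{11}}{121} \approx -38.862$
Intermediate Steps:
$j{\left(O \right)} = 0$ ($j{\left(O \right)} = - 4 \left(O - O\right) = \left(-4\right) 0 = 0$)
$z{\left(Q,M \right)} = - \frac{Q}{2} - \frac{Q^{2}}{2}$ ($z{\left(Q,M \right)} = - \frac{Q + Q Q}{2} = - \frac{Q + Q^{2}}{2} = - \frac{Q}{2} - \frac{Q^{2}}{2}$)
$\frac{-1115 + \left(j{\left(-30 \right)} - -578\right)}{z{\left(-55,38 \right)}} - \frac{1431}{\sqrt{-1163 + 2494}} = \frac{-1115 + \left(0 - -578\right)}{\left(- \frac{1}{2}\right) \left(-55\right) \left(1 - 55\right)} - \frac{1431}{\sqrt{-1163 + 2494}} = \frac{-1115 + \left(0 + 578\right)}{\left(- \frac{1}{2}\right) \left(-55\right) \left(-54\right)} - \frac{1431}{\sqrt{1331}} = \frac{-1115 + 578}{-1485} - \frac{1431}{11 \sqrt{11}} = \left(-537\right) \left(- \frac{1}{1485}\right) - 1431 \frac{\sqrt{11}}{121} = \frac{179}{495} - \frac{1431 \sqrt{11}}{121}$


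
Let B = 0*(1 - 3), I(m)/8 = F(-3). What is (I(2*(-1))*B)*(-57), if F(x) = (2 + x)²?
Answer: 0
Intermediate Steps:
I(m) = 8 (I(m) = 8*(2 - 3)² = 8*(-1)² = 8*1 = 8)
B = 0 (B = 0*(-2) = 0)
(I(2*(-1))*B)*(-57) = (8*0)*(-57) = 0*(-57) = 0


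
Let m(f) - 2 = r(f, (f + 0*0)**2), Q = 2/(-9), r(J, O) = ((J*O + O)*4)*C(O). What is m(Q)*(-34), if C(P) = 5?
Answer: -68612/729 ≈ -94.118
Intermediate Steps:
r(J, O) = 20*O + 20*J*O (r(J, O) = ((J*O + O)*4)*5 = ((O + J*O)*4)*5 = (4*O + 4*J*O)*5 = 20*O + 20*J*O)
Q = -2/9 (Q = 2*(-1/9) = -2/9 ≈ -0.22222)
m(f) = 2 + 20*f**2*(1 + f) (m(f) = 2 + 20*(f + 0*0)**2*(1 + f) = 2 + 20*(f + 0)**2*(1 + f) = 2 + 20*f**2*(1 + f))
m(Q)*(-34) = (2 + 20*(-2/9)**2*(1 - 2/9))*(-34) = (2 + 20*(4/81)*(7/9))*(-34) = (2 + 560/729)*(-34) = (2018/729)*(-34) = -68612/729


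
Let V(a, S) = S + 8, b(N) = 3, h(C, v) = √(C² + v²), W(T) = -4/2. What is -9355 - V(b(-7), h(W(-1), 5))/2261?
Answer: -21151663/2261 - √29/2261 ≈ -9355.0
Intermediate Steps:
W(T) = -2 (W(T) = -4*½ = -2)
V(a, S) = 8 + S
-9355 - V(b(-7), h(W(-1), 5))/2261 = -9355 - (8 + √((-2)² + 5²))/2261 = -9355 - (8 + √(4 + 25))/2261 = -9355 - (8 + √29)/2261 = -9355 - (8/2261 + √29/2261) = -9355 + (-8/2261 - √29/2261) = -21151663/2261 - √29/2261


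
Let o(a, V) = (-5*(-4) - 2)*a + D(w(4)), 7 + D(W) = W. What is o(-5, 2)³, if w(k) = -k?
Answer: -1030301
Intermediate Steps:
D(W) = -7 + W
o(a, V) = -11 + 18*a (o(a, V) = (-5*(-4) - 2)*a + (-7 - 1*4) = (20 - 2)*a + (-7 - 4) = 18*a - 11 = -11 + 18*a)
o(-5, 2)³ = (-11 + 18*(-5))³ = (-11 - 90)³ = (-101)³ = -1030301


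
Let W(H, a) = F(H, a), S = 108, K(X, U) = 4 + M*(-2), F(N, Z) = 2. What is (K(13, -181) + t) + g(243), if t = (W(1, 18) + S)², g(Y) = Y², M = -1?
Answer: 71155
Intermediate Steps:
K(X, U) = 6 (K(X, U) = 4 - 1*(-2) = 4 + 2 = 6)
W(H, a) = 2
t = 12100 (t = (2 + 108)² = 110² = 12100)
(K(13, -181) + t) + g(243) = (6 + 12100) + 243² = 12106 + 59049 = 71155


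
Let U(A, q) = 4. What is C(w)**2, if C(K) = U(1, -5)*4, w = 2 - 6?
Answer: 256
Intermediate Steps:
w = -4
C(K) = 16 (C(K) = 4*4 = 16)
C(w)**2 = 16**2 = 256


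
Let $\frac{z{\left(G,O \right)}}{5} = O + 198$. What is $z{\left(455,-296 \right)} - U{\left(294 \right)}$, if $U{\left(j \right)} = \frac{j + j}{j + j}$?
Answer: $-491$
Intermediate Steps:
$U{\left(j \right)} = 1$ ($U{\left(j \right)} = \frac{2 j}{2 j} = 2 j \frac{1}{2 j} = 1$)
$z{\left(G,O \right)} = 990 + 5 O$ ($z{\left(G,O \right)} = 5 \left(O + 198\right) = 5 \left(198 + O\right) = 990 + 5 O$)
$z{\left(455,-296 \right)} - U{\left(294 \right)} = \left(990 + 5 \left(-296\right)\right) - 1 = \left(990 - 1480\right) - 1 = -490 - 1 = -491$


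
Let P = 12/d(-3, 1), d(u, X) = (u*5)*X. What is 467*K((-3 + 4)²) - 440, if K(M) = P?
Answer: -4068/5 ≈ -813.60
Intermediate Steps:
d(u, X) = 5*X*u (d(u, X) = (5*u)*X = 5*X*u)
P = -⅘ (P = 12/((5*1*(-3))) = 12/(-15) = 12*(-1/15) = -⅘ ≈ -0.80000)
K(M) = -⅘
467*K((-3 + 4)²) - 440 = 467*(-⅘) - 440 = -1868/5 - 440 = -4068/5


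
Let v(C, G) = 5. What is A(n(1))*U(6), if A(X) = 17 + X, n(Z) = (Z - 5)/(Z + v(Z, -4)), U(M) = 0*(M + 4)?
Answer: 0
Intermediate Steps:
U(M) = 0 (U(M) = 0*(4 + M) = 0)
n(Z) = (-5 + Z)/(5 + Z) (n(Z) = (Z - 5)/(Z + 5) = (-5 + Z)/(5 + Z))
A(n(1))*U(6) = (17 + (-5 + 1)/(5 + 1))*0 = (17 - 4/6)*0 = (17 + (⅙)*(-4))*0 = (17 - ⅔)*0 = (49/3)*0 = 0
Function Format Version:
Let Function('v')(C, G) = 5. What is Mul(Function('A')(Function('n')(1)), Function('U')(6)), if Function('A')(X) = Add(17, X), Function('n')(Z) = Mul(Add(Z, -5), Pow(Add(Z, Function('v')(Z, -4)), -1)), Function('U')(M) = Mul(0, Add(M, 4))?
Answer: 0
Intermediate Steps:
Function('U')(M) = 0 (Function('U')(M) = Mul(0, Add(4, M)) = 0)
Function('n')(Z) = Mul(Pow(Add(5, Z), -1), Add(-5, Z)) (Function('n')(Z) = Mul(Add(Z, -5), Pow(Add(Z, 5), -1)) = Mul(Add(-5, Z), Pow(Add(5, Z), -1)) = Mul(Pow(Add(5, Z), -1), Add(-5, Z)))
Mul(Function('A')(Function('n')(1)), Function('U')(6)) = Mul(Add(17, Mul(Pow(Add(5, 1), -1), Add(-5, 1))), 0) = Mul(Add(17, Mul(Pow(6, -1), -4)), 0) = Mul(Add(17, Mul(Rational(1, 6), -4)), 0) = Mul(Add(17, Rational(-2, 3)), 0) = Mul(Rational(49, 3), 0) = 0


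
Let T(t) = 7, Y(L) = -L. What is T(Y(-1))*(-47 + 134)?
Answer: 609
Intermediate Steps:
T(Y(-1))*(-47 + 134) = 7*(-47 + 134) = 7*87 = 609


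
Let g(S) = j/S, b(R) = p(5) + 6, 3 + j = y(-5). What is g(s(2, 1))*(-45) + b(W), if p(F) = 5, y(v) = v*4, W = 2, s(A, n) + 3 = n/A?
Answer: -403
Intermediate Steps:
s(A, n) = -3 + n/A
y(v) = 4*v
j = -23 (j = -3 + 4*(-5) = -3 - 20 = -23)
b(R) = 11 (b(R) = 5 + 6 = 11)
g(S) = -23/S
g(s(2, 1))*(-45) + b(W) = -23/(-3 + 1/2)*(-45) + 11 = -23/(-5/2)*(-45) + 11 = -23*(-2/5)*(-45) + 11 = (46/5)*(-45) + 11 = -414 + 11 = -403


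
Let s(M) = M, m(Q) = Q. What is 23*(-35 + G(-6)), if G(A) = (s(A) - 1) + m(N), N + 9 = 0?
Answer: -1173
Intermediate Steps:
N = -9 (N = -9 + 0 = -9)
G(A) = -10 + A (G(A) = (A - 1) - 9 = (-1 + A) - 9 = -10 + A)
23*(-35 + G(-6)) = 23*(-35 + (-10 - 6)) = 23*(-35 - 16) = 23*(-51) = -1173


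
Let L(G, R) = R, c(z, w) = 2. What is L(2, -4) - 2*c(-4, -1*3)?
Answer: -8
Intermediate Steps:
L(2, -4) - 2*c(-4, -1*3) = -4 - 2*2 = -4 - 4 = -8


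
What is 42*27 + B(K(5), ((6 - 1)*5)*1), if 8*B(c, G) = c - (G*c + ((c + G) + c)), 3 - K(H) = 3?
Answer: 9047/8 ≈ 1130.9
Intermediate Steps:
K(H) = 0 (K(H) = 3 - 1*3 = 3 - 3 = 0)
B(c, G) = -G/8 - c/8 - G*c/8 (B(c, G) = (c - (G*c + ((c + G) + c)))/8 = (c - (G*c + ((G + c) + c)))/8 = (c - (G*c + (G + 2*c)))/8 = (c - (G + 2*c + G*c))/8 = (c + (-G - 2*c - G*c))/8 = (-G - c - G*c)/8 = -G/8 - c/8 - G*c/8)
42*27 + B(K(5), ((6 - 1)*5)*1) = 42*27 + (-(6 - 1)*5/8 - ⅛*0 - ⅛*((6 - 1)*5)*1*0) = 1134 + (-5*5/8 + 0 - ⅛*(5*5)*1*0) = 1134 + (-25/8 + 0 - ⅛*25*1*0) = 1134 + (-⅛*25 + 0 - ⅛*25*0) = 1134 + (-25/8 + 0 + 0) = 1134 - 25/8 = 9047/8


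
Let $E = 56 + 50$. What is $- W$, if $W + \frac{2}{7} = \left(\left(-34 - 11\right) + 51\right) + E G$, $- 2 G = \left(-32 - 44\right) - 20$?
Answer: $- \frac{35656}{7} \approx -5093.7$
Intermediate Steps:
$G = 48$ ($G = - \frac{\left(-32 - 44\right) - 20}{2} = - \frac{-76 - 20}{2} = \left(- \frac{1}{2}\right) \left(-96\right) = 48$)
$E = 106$
$W = \frac{35656}{7}$ ($W = - \frac{2}{7} + \left(\left(\left(-34 - 11\right) + 51\right) + 106 \cdot 48\right) = - \frac{2}{7} + \left(\left(-45 + 51\right) + 5088\right) = - \frac{2}{7} + \left(6 + 5088\right) = - \frac{2}{7} + 5094 = \frac{35656}{7} \approx 5093.7$)
$- W = \left(-1\right) \frac{35656}{7} = - \frac{35656}{7}$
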